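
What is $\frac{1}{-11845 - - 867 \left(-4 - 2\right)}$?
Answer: $- \frac{1}{17047} \approx -5.8661 \cdot 10^{-5}$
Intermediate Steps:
$\frac{1}{-11845 - - 867 \left(-4 - 2\right)} = \frac{1}{-11845 - \left(-867\right) \left(-6\right)} = \frac{1}{-11845 - 5202} = \frac{1}{-17047} = - \frac{1}{17047}$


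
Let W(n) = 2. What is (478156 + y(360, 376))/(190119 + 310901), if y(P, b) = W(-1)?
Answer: 239079/250510 ≈ 0.95437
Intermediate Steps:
y(P, b) = 2
(478156 + y(360, 376))/(190119 + 310901) = (478156 + 2)/(190119 + 310901) = 478158/501020 = 478158*(1/501020) = 239079/250510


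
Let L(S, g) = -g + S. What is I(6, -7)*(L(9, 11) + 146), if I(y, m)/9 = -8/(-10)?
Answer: 5184/5 ≈ 1036.8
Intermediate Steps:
L(S, g) = S - g
I(y, m) = 36/5 (I(y, m) = 9*(-8/(-10)) = 9*(-8*(-1/10)) = 9*(4/5) = 36/5)
I(6, -7)*(L(9, 11) + 146) = 36*((9 - 1*11) + 146)/5 = 36*((9 - 11) + 146)/5 = 36*(-2 + 146)/5 = (36/5)*144 = 5184/5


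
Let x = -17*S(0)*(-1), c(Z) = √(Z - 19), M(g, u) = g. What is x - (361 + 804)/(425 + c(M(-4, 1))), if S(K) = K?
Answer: -495125/180648 + 1165*I*√23/180648 ≈ -2.7408 + 0.030928*I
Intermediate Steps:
c(Z) = √(-19 + Z)
x = 0 (x = -17*0*(-1) = 0*(-1) = 0)
x - (361 + 804)/(425 + c(M(-4, 1))) = 0 - (361 + 804)/(425 + √(-19 - 4)) = 0 - 1165/(425 + √(-23)) = 0 - 1165/(425 + I*√23) = -1165/(425 + I*√23)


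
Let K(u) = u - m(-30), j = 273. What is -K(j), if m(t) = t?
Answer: -303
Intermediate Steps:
K(u) = 30 + u (K(u) = u - 1*(-30) = u + 30 = 30 + u)
-K(j) = -(30 + 273) = -1*303 = -303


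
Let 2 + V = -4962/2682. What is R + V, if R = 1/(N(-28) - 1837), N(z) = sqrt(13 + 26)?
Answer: -5808387269/1508414910 - sqrt(39)/3374530 ≈ -3.8507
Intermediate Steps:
V = -1721/447 (V = -2 - 4962/2682 = -2 - 4962*1/2682 = -2 - 827/447 = -1721/447 ≈ -3.8501)
N(z) = sqrt(39)
R = 1/(-1837 + sqrt(39)) (R = 1/(sqrt(39) - 1837) = 1/(-1837 + sqrt(39)) ≈ -0.00054622)
R + V = (-1837/3374530 - sqrt(39)/3374530) - 1721/447 = -5808387269/1508414910 - sqrt(39)/3374530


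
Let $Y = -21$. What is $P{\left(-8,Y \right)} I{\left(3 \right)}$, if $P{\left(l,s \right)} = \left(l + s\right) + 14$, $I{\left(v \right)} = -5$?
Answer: $75$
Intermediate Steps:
$P{\left(l,s \right)} = 14 + l + s$
$P{\left(-8,Y \right)} I{\left(3 \right)} = \left(14 - 8 - 21\right) \left(-5\right) = \left(-15\right) \left(-5\right) = 75$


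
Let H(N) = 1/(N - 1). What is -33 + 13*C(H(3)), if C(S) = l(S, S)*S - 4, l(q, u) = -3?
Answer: -209/2 ≈ -104.50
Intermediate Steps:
H(N) = 1/(-1 + N)
C(S) = -4 - 3*S (C(S) = -3*S - 4 = -4 - 3*S)
-33 + 13*C(H(3)) = -33 + 13*(-4 - 3/(-1 + 3)) = -33 + 13*(-4 - 3/2) = -33 + 13*(-11/2) = -33 - 143/2 = -209/2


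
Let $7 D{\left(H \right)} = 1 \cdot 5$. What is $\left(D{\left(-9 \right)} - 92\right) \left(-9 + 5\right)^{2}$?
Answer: $- \frac{10224}{7} \approx -1460.6$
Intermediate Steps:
$D{\left(H \right)} = \frac{5}{7}$ ($D{\left(H \right)} = \frac{1 \cdot 5}{7} = \frac{1}{7} \cdot 5 = \frac{5}{7}$)
$\left(D{\left(-9 \right)} - 92\right) \left(-9 + 5\right)^{2} = \left(\frac{5}{7} - 92\right) \left(-9 + 5\right)^{2} = - \frac{639 \left(-4\right)^{2}}{7} = \left(- \frac{639}{7}\right) 16 = - \frac{10224}{7}$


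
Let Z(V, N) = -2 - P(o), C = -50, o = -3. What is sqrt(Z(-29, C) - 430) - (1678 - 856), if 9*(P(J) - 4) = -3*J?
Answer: -822 + I*sqrt(437) ≈ -822.0 + 20.905*I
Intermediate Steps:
P(J) = 4 - J/3 (P(J) = 4 + (-3*J)/9 = 4 - J/3)
Z(V, N) = -7 (Z(V, N) = -2 - (4 - 1/3*(-3)) = -2 - (4 + 1) = -2 - 1*5 = -2 - 5 = -7)
sqrt(Z(-29, C) - 430) - (1678 - 856) = sqrt(-7 - 430) - (1678 - 856) = sqrt(-437) - 1*822 = I*sqrt(437) - 822 = -822 + I*sqrt(437)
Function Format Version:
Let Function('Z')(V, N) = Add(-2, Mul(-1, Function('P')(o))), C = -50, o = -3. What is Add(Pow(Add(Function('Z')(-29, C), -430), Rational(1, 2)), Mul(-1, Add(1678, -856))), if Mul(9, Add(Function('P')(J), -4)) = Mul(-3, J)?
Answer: Add(-822, Mul(I, Pow(437, Rational(1, 2)))) ≈ Add(-822.00, Mul(20.905, I))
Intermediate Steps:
Function('P')(J) = Add(4, Mul(Rational(-1, 3), J)) (Function('P')(J) = Add(4, Mul(Rational(1, 9), Mul(-3, J))) = Add(4, Mul(Rational(-1, 3), J)))
Function('Z')(V, N) = -7 (Function('Z')(V, N) = Add(-2, Mul(-1, Add(4, Mul(Rational(-1, 3), -3)))) = Add(-2, Mul(-1, Add(4, 1))) = Add(-2, Mul(-1, 5)) = Add(-2, -5) = -7)
Add(Pow(Add(Function('Z')(-29, C), -430), Rational(1, 2)), Mul(-1, Add(1678, -856))) = Add(Pow(Add(-7, -430), Rational(1, 2)), Mul(-1, Add(1678, -856))) = Add(Pow(-437, Rational(1, 2)), Mul(-1, 822)) = Add(Mul(I, Pow(437, Rational(1, 2))), -822) = Add(-822, Mul(I, Pow(437, Rational(1, 2))))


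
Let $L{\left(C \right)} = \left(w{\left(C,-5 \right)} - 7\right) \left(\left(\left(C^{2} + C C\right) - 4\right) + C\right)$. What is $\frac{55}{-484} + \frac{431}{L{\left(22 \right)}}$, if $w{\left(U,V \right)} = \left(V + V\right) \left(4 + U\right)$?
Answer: $- \frac{667637}{5791764} \approx -0.11527$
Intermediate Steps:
$w{\left(U,V \right)} = 2 V \left(4 + U\right)$
$L{\left(C \right)} = \left(-47 - 10 C\right) \left(-4 + C + 2 C^{2}\right)$ ($L{\left(C \right)} = \left(2 \left(-5\right) \left(4 + C\right) - 7\right) \left(\left(\left(C^{2} + C C\right) - 4\right) + C\right) = \left(\left(-40 - 10 C\right) - 7\right) \left(\left(\left(C^{2} + C^{2}\right) - 4\right) + C\right) = \left(-47 - 10 C\right) \left(\left(2 C^{2} - 4\right) + C\right) = \left(-47 - 10 C\right) \left(\left(-4 + 2 C^{2}\right) + C\right) = \left(-47 - 10 C\right) \left(-4 + C + 2 C^{2}\right)$)
$\frac{55}{-484} + \frac{431}{L{\left(22 \right)}} = \frac{55}{-484} + \frac{431}{188 - 104 \cdot 22^{2} - 20 \cdot 22^{3} - 154} = 55 \left(- \frac{1}{484}\right) + \frac{431}{188 - 50336 - 212960 - 154} = - \frac{5}{44} + \frac{431}{188 - 50336 - 212960 - 154} = - \frac{5}{44} + \frac{431}{-263262} = - \frac{5}{44} + 431 \left(- \frac{1}{263262}\right) = - \frac{5}{44} - \frac{431}{263262} = - \frac{667637}{5791764}$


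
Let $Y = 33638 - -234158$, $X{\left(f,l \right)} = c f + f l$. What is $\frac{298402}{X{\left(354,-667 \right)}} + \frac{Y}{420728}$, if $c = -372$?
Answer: $- \frac{3381137635}{19343285346} \approx -0.1748$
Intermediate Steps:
$X{\left(f,l \right)} = - 372 f + f l$
$Y = 267796$ ($Y = 33638 + 234158 = 267796$)
$\frac{298402}{X{\left(354,-667 \right)}} + \frac{Y}{420728} = \frac{298402}{354 \left(-372 - 667\right)} + \frac{267796}{420728} = \frac{298402}{354 \left(-1039\right)} + 267796 \cdot \frac{1}{420728} = \frac{298402}{-367806} + \frac{66949}{105182} = 298402 \left(- \frac{1}{367806}\right) + \frac{66949}{105182} = - \frac{149201}{183903} + \frac{66949}{105182} = - \frac{3381137635}{19343285346}$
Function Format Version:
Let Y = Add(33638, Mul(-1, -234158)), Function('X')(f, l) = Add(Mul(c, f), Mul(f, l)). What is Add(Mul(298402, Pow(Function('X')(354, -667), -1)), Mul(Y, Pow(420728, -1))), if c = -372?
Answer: Rational(-3381137635, 19343285346) ≈ -0.17480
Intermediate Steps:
Function('X')(f, l) = Add(Mul(-372, f), Mul(f, l))
Y = 267796 (Y = Add(33638, 234158) = 267796)
Add(Mul(298402, Pow(Function('X')(354, -667), -1)), Mul(Y, Pow(420728, -1))) = Add(Mul(298402, Pow(Mul(354, Add(-372, -667)), -1)), Mul(267796, Pow(420728, -1))) = Add(Mul(298402, Pow(Mul(354, -1039), -1)), Mul(267796, Rational(1, 420728))) = Add(Mul(298402, Pow(-367806, -1)), Rational(66949, 105182)) = Add(Mul(298402, Rational(-1, 367806)), Rational(66949, 105182)) = Add(Rational(-149201, 183903), Rational(66949, 105182)) = Rational(-3381137635, 19343285346)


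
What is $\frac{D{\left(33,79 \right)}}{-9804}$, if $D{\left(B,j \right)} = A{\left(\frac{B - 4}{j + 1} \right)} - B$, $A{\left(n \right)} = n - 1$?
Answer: $\frac{897}{261440} \approx 0.003431$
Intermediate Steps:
$A{\left(n \right)} = -1 + n$
$D{\left(B,j \right)} = -1 - B + \frac{-4 + B}{1 + j}$ ($D{\left(B,j \right)} = \left(-1 + \frac{B - 4}{j + 1}\right) - B = \left(-1 + \frac{-4 + B}{1 + j}\right) - B = -1 - B + \frac{-4 + B}{1 + j}$)
$\frac{D{\left(33,79 \right)}}{-9804} = \frac{\frac{1}{1 + 79} \left(-5 - 79 - 33 \cdot 79\right)}{-9804} = \frac{-5 - 79 - 2607}{80} \left(- \frac{1}{9804}\right) = \frac{1}{80} \left(-2691\right) \left(- \frac{1}{9804}\right) = \left(- \frac{2691}{80}\right) \left(- \frac{1}{9804}\right) = \frac{897}{261440}$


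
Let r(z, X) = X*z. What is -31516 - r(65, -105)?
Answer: -24691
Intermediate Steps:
-31516 - r(65, -105) = -31516 - (-105)*65 = -31516 - 1*(-6825) = -31516 + 6825 = -24691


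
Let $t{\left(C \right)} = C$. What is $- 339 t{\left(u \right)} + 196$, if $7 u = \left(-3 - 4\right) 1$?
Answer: $535$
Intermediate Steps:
$u = -1$ ($u = \frac{\left(-3 - 4\right) 1}{7} = \frac{\left(-7\right) 1}{7} = \frac{1}{7} \left(-7\right) = -1$)
$- 339 t{\left(u \right)} + 196 = \left(-339\right) \left(-1\right) + 196 = 339 + 196 = 535$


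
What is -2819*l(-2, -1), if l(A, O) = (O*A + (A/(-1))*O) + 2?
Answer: -5638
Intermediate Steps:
l(A, O) = 2 (l(A, O) = (A*O + (A*(-1))*O) + 2 = (A*O + (-A)*O) + 2 = (A*O - A*O) + 2 = 0 + 2 = 2)
-2819*l(-2, -1) = -2819*2 = -5638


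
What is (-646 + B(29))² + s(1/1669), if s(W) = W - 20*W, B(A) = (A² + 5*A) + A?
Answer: 227252690/1669 ≈ 1.3616e+5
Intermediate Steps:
B(A) = A² + 6*A
s(W) = -19*W
(-646 + B(29))² + s(1/1669) = (-646 + 29*(6 + 29))² - 19/1669 = (-646 + 29*35)² - 19*1/1669 = (-646 + 1015)² - 19/1669 = 369² - 19/1669 = 136161 - 19/1669 = 227252690/1669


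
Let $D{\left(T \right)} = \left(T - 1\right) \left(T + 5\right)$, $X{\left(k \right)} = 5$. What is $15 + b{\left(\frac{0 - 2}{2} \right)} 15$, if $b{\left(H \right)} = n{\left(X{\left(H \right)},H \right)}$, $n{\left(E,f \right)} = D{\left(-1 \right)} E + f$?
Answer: $-600$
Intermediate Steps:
$D{\left(T \right)} = \left(-1 + T\right) \left(5 + T\right)$
$n{\left(E,f \right)} = f - 8 E$ ($n{\left(E,f \right)} = \left(-5 + \left(-1\right)^{2} + 4 \left(-1\right)\right) E + f = \left(-5 + 1 - 4\right) E + f = - 8 E + f = f - 8 E$)
$b{\left(H \right)} = -40 + H$ ($b{\left(H \right)} = H - 40 = -40 + H$)
$15 + b{\left(\frac{0 - 2}{2} \right)} 15 = 15 + \left(-40 + \frac{0 - 2}{2}\right) 15 = 15 + \left(-40 - 1\right) 15 = 15 - 615 = -600$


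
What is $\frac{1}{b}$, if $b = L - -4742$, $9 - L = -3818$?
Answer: $\frac{1}{8569} \approx 0.0001167$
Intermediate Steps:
$L = 3827$ ($L = 9 - -3818 = 9 + 3818 = 3827$)
$b = 8569$ ($b = 3827 - -4742 = 3827 + 4742 = 8569$)
$\frac{1}{b} = \frac{1}{8569}$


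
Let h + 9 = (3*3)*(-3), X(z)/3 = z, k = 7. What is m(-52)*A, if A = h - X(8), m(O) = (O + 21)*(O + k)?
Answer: -83700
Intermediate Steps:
X(z) = 3*z
m(O) = (7 + O)*(21 + O) (m(O) = (O + 21)*(O + 7) = (21 + O)*(7 + O) = (7 + O)*(21 + O))
h = -36 (h = -9 + (3*3)*(-3) = -9 + 9*(-3) = -9 - 27 = -36)
A = -60 (A = -36 - 3*8 = -36 - 1*24 = -36 - 24 = -60)
m(-52)*A = (147 + (-52)² + 28*(-52))*(-60) = (147 + 2704 - 1456)*(-60) = 1395*(-60) = -83700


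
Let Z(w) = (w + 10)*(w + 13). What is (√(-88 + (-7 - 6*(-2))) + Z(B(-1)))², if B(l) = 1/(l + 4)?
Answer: 1530877/81 + 2480*I*√83/9 ≈ 18900.0 + 2510.4*I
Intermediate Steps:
B(l) = 1/(4 + l)
Z(w) = (10 + w)*(13 + w)
(√(-88 + (-7 - 6*(-2))) + Z(B(-1)))² = (√(-88 + (-7 - 6*(-2))) + (130 + (1/(4 - 1))² + 23/(4 - 1)))² = (√(-88 + (-7 + 12)) + (130 + (1/3)² + 23/3))² = (√(-88 + 5) + (130 + (⅓)² + 23*(⅓)))² = (√(-83) + (130 + ⅑ + 23/3))² = (I*√83 + 1240/9)² = (1240/9 + I*√83)²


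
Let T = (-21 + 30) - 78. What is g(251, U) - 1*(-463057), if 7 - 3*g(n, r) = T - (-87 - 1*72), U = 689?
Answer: 1389088/3 ≈ 4.6303e+5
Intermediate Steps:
T = -69 (T = 9 - 78 = -69)
g(n, r) = -83/3 (g(n, r) = 7/3 - (-69 - (-87 - 1*72))/3 = 7/3 - (-69 - (-87 - 72))/3 = 7/3 - (-69 - 1*(-159))/3 = 7/3 - (-69 + 159)/3 = 7/3 - ⅓*90 = 7/3 - 30 = -83/3)
g(251, U) - 1*(-463057) = -83/3 - 1*(-463057) = -83/3 + 463057 = 1389088/3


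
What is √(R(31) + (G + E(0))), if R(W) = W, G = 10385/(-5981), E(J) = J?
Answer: √1046830506/5981 ≈ 5.4096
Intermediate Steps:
G = -10385/5981 (G = 10385*(-1/5981) = -10385/5981 ≈ -1.7363)
√(R(31) + (G + E(0))) = √(31 + (-10385/5981 + 0)) = √(31 - 10385/5981) = √(175026/5981) = √1046830506/5981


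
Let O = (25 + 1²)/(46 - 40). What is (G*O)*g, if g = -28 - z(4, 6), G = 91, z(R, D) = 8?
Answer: -14196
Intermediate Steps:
O = 13/3 (O = (25 + 1)/6 = 26*(⅙) = 13/3 ≈ 4.3333)
g = -36 (g = -28 - 1*8 = -28 - 8 = -36)
(G*O)*g = (91*(13/3))*(-36) = (1183/3)*(-36) = -14196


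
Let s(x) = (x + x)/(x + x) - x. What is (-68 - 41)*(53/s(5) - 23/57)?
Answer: 339317/228 ≈ 1488.2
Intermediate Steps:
s(x) = 1 - x (s(x) = (2*x)/((2*x)) - x = (2*x)*(1/(2*x)) - x = 1 - x)
(-68 - 41)*(53/s(5) - 23/57) = (-68 - 41)*(53/(1 - 1*5) - 23/57) = -109*(53/(1 - 5) - 23*1/57) = -109*(53/(-4) - 23/57) = -109*(53*(-¼) - 23/57) = -109*(-53/4 - 23/57) = -109*(-3113/228) = 339317/228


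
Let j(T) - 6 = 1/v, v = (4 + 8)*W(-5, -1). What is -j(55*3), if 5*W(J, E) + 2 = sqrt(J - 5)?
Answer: -499/84 + 5*I*sqrt(10)/168 ≈ -5.9405 + 0.094115*I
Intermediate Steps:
W(J, E) = -2/5 + sqrt(-5 + J)/5 (W(J, E) = -2/5 + sqrt(J - 5)/5 = -2/5 + sqrt(-5 + J)/5)
v = -24/5 + 12*I*sqrt(10)/5 (v = (4 + 8)*(-2/5 + sqrt(-5 - 5)/5) = 12*(-2/5 + sqrt(-10)/5) = 12*(-2/5 + (I*sqrt(10))/5) = 12*(-2/5 + I*sqrt(10)/5) = -24/5 + 12*I*sqrt(10)/5 ≈ -4.8 + 7.5895*I)
j(T) = 6 + 1/(-24/5 + 12*I*sqrt(10)/5)
-j(55*3) = -(499/84 - 5*I*sqrt(10)/168) = -499/84 + 5*I*sqrt(10)/168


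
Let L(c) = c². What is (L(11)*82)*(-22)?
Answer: -218284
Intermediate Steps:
(L(11)*82)*(-22) = (11²*82)*(-22) = (121*82)*(-22) = 9922*(-22) = -218284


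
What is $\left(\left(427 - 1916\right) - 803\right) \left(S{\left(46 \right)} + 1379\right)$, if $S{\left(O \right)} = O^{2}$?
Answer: $-8010540$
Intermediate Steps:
$\left(\left(427 - 1916\right) - 803\right) \left(S{\left(46 \right)} + 1379\right) = \left(\left(427 - 1916\right) - 803\right) \left(46^{2} + 1379\right) = \left(\left(427 - 1916\right) - 803\right) \left(2116 + 1379\right) = \left(-1489 - 803\right) 3495 = \left(-2292\right) 3495 = -8010540$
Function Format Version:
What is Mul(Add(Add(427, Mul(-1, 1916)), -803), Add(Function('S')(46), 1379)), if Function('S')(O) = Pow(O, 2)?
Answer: -8010540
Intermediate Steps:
Mul(Add(Add(427, Mul(-1, 1916)), -803), Add(Function('S')(46), 1379)) = Mul(Add(Add(427, Mul(-1, 1916)), -803), Add(Pow(46, 2), 1379)) = Mul(Add(Add(427, -1916), -803), Add(2116, 1379)) = Mul(Add(-1489, -803), 3495) = Mul(-2292, 3495) = -8010540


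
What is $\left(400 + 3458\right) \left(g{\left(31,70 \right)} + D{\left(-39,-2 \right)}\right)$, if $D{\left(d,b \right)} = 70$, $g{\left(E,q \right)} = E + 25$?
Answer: $486108$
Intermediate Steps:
$g{\left(E,q \right)} = 25 + E$
$\left(400 + 3458\right) \left(g{\left(31,70 \right)} + D{\left(-39,-2 \right)}\right) = \left(400 + 3458\right) \left(\left(25 + 31\right) + 70\right) = 3858 \left(56 + 70\right) = 3858 \cdot 126 = 486108$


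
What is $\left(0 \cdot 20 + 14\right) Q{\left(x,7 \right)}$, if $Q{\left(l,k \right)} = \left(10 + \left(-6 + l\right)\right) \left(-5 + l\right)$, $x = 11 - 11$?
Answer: $-280$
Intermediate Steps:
$x = 0$ ($x = 11 - 11 = 0$)
$Q{\left(l,k \right)} = \left(-5 + l\right) \left(4 + l\right)$ ($Q{\left(l,k \right)} = \left(4 + l\right) \left(-5 + l\right) = \left(-5 + l\right) \left(4 + l\right)$)
$\left(0 \cdot 20 + 14\right) Q{\left(x,7 \right)} = \left(0 \cdot 20 + 14\right) \left(-20 + 0^{2} - 0\right) = \left(0 + 14\right) \left(-20 + 0 + 0\right) = 14 \left(-20\right) = -280$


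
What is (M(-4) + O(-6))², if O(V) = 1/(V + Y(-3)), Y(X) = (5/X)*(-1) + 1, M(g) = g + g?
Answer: 6889/100 ≈ 68.890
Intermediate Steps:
M(g) = 2*g
Y(X) = 1 - 5/X (Y(X) = -5/X + 1 = 1 - 5/X)
O(V) = 1/(8/3 + V) (O(V) = 1/(V + (-5 - 3)/(-3)) = 1/(V - ⅓*(-8)) = 1/(V + 8/3) = 1/(8/3 + V))
(M(-4) + O(-6))² = (2*(-4) + 3/(8 + 3*(-6)))² = (-8 + 3/(8 - 18))² = (-8 + 3/(-10))² = (-8 + 3*(-⅒))² = (-8 - 3/10)² = (-83/10)² = 6889/100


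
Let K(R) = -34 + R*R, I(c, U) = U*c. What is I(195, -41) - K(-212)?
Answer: -52905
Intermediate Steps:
K(R) = -34 + R²
I(195, -41) - K(-212) = -41*195 - (-34 + (-212)²) = -7995 - (-34 + 44944) = -7995 - 1*44910 = -7995 - 44910 = -52905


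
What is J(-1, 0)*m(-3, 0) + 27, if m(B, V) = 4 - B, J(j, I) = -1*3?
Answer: 6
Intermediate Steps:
J(j, I) = -3
J(-1, 0)*m(-3, 0) + 27 = -3*(4 - 1*(-3)) + 27 = -3*(4 + 3) + 27 = -3*7 + 27 = -21 + 27 = 6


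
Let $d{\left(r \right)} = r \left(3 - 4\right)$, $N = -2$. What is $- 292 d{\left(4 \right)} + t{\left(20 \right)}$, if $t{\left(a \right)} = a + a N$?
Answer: $1148$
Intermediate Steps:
$d{\left(r \right)} = - r$ ($d{\left(r \right)} = r \left(-1\right) = - r$)
$t{\left(a \right)} = - a$ ($t{\left(a \right)} = a + a \left(-2\right) = a - 2 a = - a$)
$- 292 d{\left(4 \right)} + t{\left(20 \right)} = - 292 \left(\left(-1\right) 4\right) - 20 = \left(-292\right) \left(-4\right) - 20 = 1168 - 20 = 1148$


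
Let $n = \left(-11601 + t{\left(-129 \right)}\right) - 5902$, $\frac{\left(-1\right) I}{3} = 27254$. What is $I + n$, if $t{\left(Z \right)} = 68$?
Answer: $-99197$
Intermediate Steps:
$I = -81762$ ($I = \left(-3\right) 27254 = -81762$)
$n = -17435$ ($n = \left(-11601 + 68\right) - 5902 = -11533 - 5902 = -17435$)
$I + n = -81762 - 17435 = -99197$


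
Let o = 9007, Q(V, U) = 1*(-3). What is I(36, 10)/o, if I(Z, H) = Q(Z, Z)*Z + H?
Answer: -98/9007 ≈ -0.010880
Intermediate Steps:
Q(V, U) = -3
I(Z, H) = H - 3*Z (I(Z, H) = -3*Z + H = H - 3*Z)
I(36, 10)/o = (10 - 3*36)/9007 = (10 - 108)*(1/9007) = -98*1/9007 = -98/9007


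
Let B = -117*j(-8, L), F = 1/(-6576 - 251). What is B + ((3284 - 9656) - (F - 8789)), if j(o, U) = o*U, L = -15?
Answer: -79350220/6827 ≈ -11623.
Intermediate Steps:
F = -1/6827 (F = 1/(-6827) = -1/6827 ≈ -0.00014648)
j(o, U) = U*o
B = -14040 (B = -(-1755)*(-8) = -117*120 = -14040)
B + ((3284 - 9656) - (F - 8789)) = -14040 + ((3284 - 9656) - (-1/6827 - 8789)) = -14040 + (-6372 - 1*(-60002504/6827)) = -14040 + (-6372 + 60002504/6827) = -14040 + 16500860/6827 = -79350220/6827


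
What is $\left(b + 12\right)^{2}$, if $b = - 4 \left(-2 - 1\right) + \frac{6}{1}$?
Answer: $900$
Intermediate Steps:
$b = 18$ ($b = \left(-4\right) \left(-3\right) + 6 \cdot 1 = 12 + 6 = 18$)
$\left(b + 12\right)^{2} = \left(18 + 12\right)^{2} = 30^{2} = 900$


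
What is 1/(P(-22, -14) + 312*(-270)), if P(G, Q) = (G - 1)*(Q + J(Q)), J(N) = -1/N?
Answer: -14/1174875 ≈ -1.1916e-5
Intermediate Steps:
P(G, Q) = (-1 + G)*(Q - 1/Q) (P(G, Q) = (G - 1)*(Q - 1/Q) = (-1 + G)*(Q - 1/Q))
1/(P(-22, -14) + 312*(-270)) = 1/((1 - 1*(-22) + (-14)**2*(-1 - 22))/(-14) + 312*(-270)) = 1/(-(1 + 22 + 196*(-23))/14 - 84240) = 1/(-(1 + 22 - 4508)/14 - 84240) = 1/(-1/14*(-4485) - 84240) = 1/(4485/14 - 84240) = 1/(-1174875/14) = -14/1174875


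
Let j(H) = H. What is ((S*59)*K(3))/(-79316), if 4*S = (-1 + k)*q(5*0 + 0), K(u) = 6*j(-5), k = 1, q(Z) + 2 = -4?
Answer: 0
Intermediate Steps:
q(Z) = -6 (q(Z) = -2 - 4 = -6)
K(u) = -30 (K(u) = 6*(-5) = -30)
S = 0 (S = ((-1 + 1)*(-6))/4 = (0*(-6))/4 = (¼)*0 = 0)
((S*59)*K(3))/(-79316) = ((0*59)*(-30))/(-79316) = (0*(-30))*(-1/79316) = 0*(-1/79316) = 0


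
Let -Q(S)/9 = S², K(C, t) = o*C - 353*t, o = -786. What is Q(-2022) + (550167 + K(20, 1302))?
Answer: -36721515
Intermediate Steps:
K(C, t) = -786*C - 353*t
Q(S) = -9*S²
Q(-2022) + (550167 + K(20, 1302)) = -9*(-2022)² + (550167 + (-786*20 - 353*1302)) = -9*4088484 + (550167 + (-15720 - 459606)) = -36796356 + (550167 - 475326) = -36796356 + 74841 = -36721515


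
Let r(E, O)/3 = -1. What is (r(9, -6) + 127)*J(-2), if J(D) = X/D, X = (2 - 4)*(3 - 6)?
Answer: -372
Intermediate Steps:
X = 6 (X = -2*(-3) = 6)
r(E, O) = -3 (r(E, O) = 3*(-1) = -3)
J(D) = 6/D
(r(9, -6) + 127)*J(-2) = (-3 + 127)*(6/(-2)) = 124*(6*(-½)) = 124*(-3) = -372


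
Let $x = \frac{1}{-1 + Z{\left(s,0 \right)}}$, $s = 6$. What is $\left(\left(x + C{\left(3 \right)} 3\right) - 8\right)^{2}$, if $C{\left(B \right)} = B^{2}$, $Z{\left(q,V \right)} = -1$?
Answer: $\frac{1369}{4} \approx 342.25$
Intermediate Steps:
$x = - \frac{1}{2}$ ($x = \frac{1}{-1 - 1} = \frac{1}{-2} = - \frac{1}{2} \approx -0.5$)
$\left(\left(x + C{\left(3 \right)} 3\right) - 8\right)^{2} = \left(\left(- \frac{1}{2} + 3^{2} \cdot 3\right) - 8\right)^{2} = \left(\left(- \frac{1}{2} + 9 \cdot 3\right) - 8\right)^{2} = \left(\left(- \frac{1}{2} + 27\right) - 8\right)^{2} = \left(\frac{53}{2} - 8\right)^{2} = \left(\frac{37}{2}\right)^{2} = \frac{1369}{4}$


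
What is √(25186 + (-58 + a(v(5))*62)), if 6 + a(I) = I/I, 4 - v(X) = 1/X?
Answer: √24818 ≈ 157.54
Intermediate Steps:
v(X) = 4 - 1/X
a(I) = -5 (a(I) = -6 + I/I = -6 + 1 = -5)
√(25186 + (-58 + a(v(5))*62)) = √(25186 + (-58 - 5*62)) = √(25186 + (-58 - 310)) = √(25186 - 368) = √24818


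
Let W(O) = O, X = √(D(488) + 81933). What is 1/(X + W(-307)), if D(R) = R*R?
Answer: 307/225828 + √320077/225828 ≈ 0.0038647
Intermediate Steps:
D(R) = R²
X = √320077 (X = √(488² + 81933) = √(238144 + 81933) = √320077 ≈ 565.75)
1/(X + W(-307)) = 1/(√320077 - 307) = 1/(-307 + √320077)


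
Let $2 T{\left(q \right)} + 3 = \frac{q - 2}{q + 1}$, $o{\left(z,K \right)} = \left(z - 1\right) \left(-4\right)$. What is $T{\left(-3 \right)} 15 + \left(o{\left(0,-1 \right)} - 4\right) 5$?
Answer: $- \frac{15}{4} \approx -3.75$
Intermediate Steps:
$o{\left(z,K \right)} = 4 - 4 z$ ($o{\left(z,K \right)} = \left(-1 + z\right) \left(-4\right) = 4 - 4 z$)
$T{\left(q \right)} = - \frac{3}{2} + \frac{-2 + q}{2 \left(1 + q\right)}$ ($T{\left(q \right)} = - \frac{3}{2} + \frac{\left(q - 2\right) \frac{1}{q + 1}}{2} = - \frac{3}{2} + \frac{\left(-2 + q\right) \frac{1}{1 + q}}{2} = - \frac{3}{2} + \frac{\frac{1}{1 + q} \left(-2 + q\right)}{2} = - \frac{3}{2} + \frac{-2 + q}{2 \left(1 + q\right)}$)
$T{\left(-3 \right)} 15 + \left(o{\left(0,-1 \right)} - 4\right) 5 = \frac{- \frac{5}{2} - -3}{1 - 3} \cdot 15 + \left(\left(4 - 0\right) - 4\right) 5 = \frac{- \frac{5}{2} + 3}{-2} \cdot 15 + \left(\left(4 + 0\right) - 4\right) 5 = \left(- \frac{1}{2}\right) \frac{1}{2} \cdot 15 + \left(4 - 4\right) 5 = \left(- \frac{1}{4}\right) 15 + 0 \cdot 5 = - \frac{15}{4} + 0 = - \frac{15}{4}$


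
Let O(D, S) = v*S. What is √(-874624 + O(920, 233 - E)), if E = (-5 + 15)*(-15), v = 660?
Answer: 2*I*√155461 ≈ 788.57*I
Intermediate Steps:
E = -150 (E = 10*(-15) = -150)
O(D, S) = 660*S
√(-874624 + O(920, 233 - E)) = √(-874624 + 660*(233 - 1*(-150))) = √(-874624 + 660*(233 + 150)) = √(-874624 + 660*383) = √(-874624 + 252780) = √(-621844) = 2*I*√155461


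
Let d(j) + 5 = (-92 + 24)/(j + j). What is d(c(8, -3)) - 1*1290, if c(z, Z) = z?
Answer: -5197/4 ≈ -1299.3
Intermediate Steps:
d(j) = -5 - 34/j (d(j) = -5 + (-92 + 24)/(j + j) = -5 - 68*1/(2*j) = -5 - 34/j)
d(c(8, -3)) - 1*1290 = (-5 - 34/8) - 1*1290 = (-5 - 34*1/8) - 1290 = (-5 - 17/4) - 1290 = -37/4 - 1290 = -5197/4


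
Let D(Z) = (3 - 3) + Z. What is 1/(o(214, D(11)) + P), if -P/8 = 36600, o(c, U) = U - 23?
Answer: -1/292812 ≈ -3.4152e-6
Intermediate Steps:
D(Z) = Z (D(Z) = 0 + Z = Z)
o(c, U) = -23 + U
P = -292800 (P = -8*36600 = -292800)
1/(o(214, D(11)) + P) = 1/((-23 + 11) - 292800) = 1/(-12 - 292800) = 1/(-292812) = -1/292812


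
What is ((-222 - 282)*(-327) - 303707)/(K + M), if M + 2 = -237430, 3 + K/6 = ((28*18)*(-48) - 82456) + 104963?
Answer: 138899/247560 ≈ 0.56107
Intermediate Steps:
K = -10128 (K = -18 + 6*(((28*18)*(-48) - 82456) + 104963) = -18 + 6*((504*(-48) - 82456) + 104963) = -18 + 6*((-24192 - 82456) + 104963) = -18 + 6*(-106648 + 104963) = -18 + 6*(-1685) = -18 - 10110 = -10128)
M = -237432 (M = -2 - 237430 = -237432)
((-222 - 282)*(-327) - 303707)/(K + M) = ((-222 - 282)*(-327) - 303707)/(-10128 - 237432) = (-504*(-327) - 303707)/(-247560) = (164808 - 303707)*(-1/247560) = -138899*(-1/247560) = 138899/247560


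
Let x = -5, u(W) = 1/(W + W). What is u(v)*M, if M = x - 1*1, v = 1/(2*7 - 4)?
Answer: -30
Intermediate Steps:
v = ⅒ (v = 1/(14 - 4) = 1/10 = ⅒ ≈ 0.10000)
u(W) = 1/(2*W)
M = -6 (M = -5 - 1*1 = -5 - 1 = -6)
u(v)*M = (1/(2*(⅒)))*(-6) = ((½)*10)*(-6) = 5*(-6) = -30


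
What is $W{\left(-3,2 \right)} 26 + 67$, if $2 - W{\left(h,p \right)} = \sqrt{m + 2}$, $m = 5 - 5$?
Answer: $119 - 26 \sqrt{2} \approx 82.23$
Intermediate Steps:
$m = 0$ ($m = 5 - 5 = 0$)
$W{\left(h,p \right)} = 2 - \sqrt{2}$ ($W{\left(h,p \right)} = 2 - \sqrt{0 + 2} = 2 - \sqrt{2}$)
$W{\left(-3,2 \right)} 26 + 67 = \left(2 - \sqrt{2}\right) 26 + 67 = \left(52 - 26 \sqrt{2}\right) + 67 = 119 - 26 \sqrt{2}$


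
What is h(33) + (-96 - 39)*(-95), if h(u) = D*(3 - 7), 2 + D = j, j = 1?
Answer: 12829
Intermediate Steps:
D = -1 (D = -2 + 1 = -1)
h(u) = 4 (h(u) = -(3 - 7) = -1*(-4) = 4)
h(33) + (-96 - 39)*(-95) = 4 + (-96 - 39)*(-95) = 4 - 135*(-95) = 4 + 12825 = 12829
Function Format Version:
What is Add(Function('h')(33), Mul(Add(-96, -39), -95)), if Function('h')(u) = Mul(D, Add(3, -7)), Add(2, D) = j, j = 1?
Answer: 12829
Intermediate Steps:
D = -1 (D = Add(-2, 1) = -1)
Function('h')(u) = 4 (Function('h')(u) = Mul(-1, Add(3, -7)) = Mul(-1, -4) = 4)
Add(Function('h')(33), Mul(Add(-96, -39), -95)) = Add(4, Mul(Add(-96, -39), -95)) = Add(4, Mul(-135, -95)) = Add(4, 12825) = 12829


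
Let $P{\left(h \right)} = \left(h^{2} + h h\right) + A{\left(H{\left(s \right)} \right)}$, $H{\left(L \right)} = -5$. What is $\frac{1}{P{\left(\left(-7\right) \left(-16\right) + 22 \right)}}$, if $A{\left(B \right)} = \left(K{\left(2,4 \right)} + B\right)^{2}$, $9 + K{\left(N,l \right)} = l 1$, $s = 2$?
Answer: $\frac{1}{36012} \approx 2.7769 \cdot 10^{-5}$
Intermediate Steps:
$K{\left(N,l \right)} = -9 + l$ ($K{\left(N,l \right)} = -9 + l 1 = -9 + l$)
$A{\left(B \right)} = \left(-5 + B\right)^{2}$ ($A{\left(B \right)} = \left(\left(-9 + 4\right) + B\right)^{2} = \left(-5 + B\right)^{2}$)
$P{\left(h \right)} = 100 + 2 h^{2}$ ($P{\left(h \right)} = \left(h^{2} + h h\right) + \left(-5 - 5\right)^{2} = \left(h^{2} + h^{2}\right) + \left(-10\right)^{2} = 2 h^{2} + 100 = 100 + 2 h^{2}$)
$\frac{1}{P{\left(\left(-7\right) \left(-16\right) + 22 \right)}} = \frac{1}{100 + 2 \left(\left(-7\right) \left(-16\right) + 22\right)^{2}} = \frac{1}{100 + 2 \left(112 + 22\right)^{2}} = \frac{1}{100 + 2 \cdot 134^{2}} = \frac{1}{100 + 2 \cdot 17956} = \frac{1}{100 + 35912} = \frac{1}{36012}$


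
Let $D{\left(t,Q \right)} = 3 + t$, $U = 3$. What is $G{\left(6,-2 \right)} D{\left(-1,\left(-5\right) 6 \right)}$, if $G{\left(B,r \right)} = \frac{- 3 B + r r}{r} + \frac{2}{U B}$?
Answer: $\frac{128}{9} \approx 14.222$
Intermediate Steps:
$G{\left(B,r \right)} = \frac{2}{3 B} + \frac{r^{2} - 3 B}{r}$ ($G{\left(B,r \right)} = \frac{- 3 B + r r}{r} + \frac{2}{3 B} = \frac{- 3 B + r^{2}}{r} + 2 \frac{1}{3 B} = \frac{r^{2} - 3 B}{r} + \frac{2}{3 B} = \frac{2}{3 B} + \frac{r^{2} - 3 B}{r}$)
$G{\left(6,-2 \right)} D{\left(-1,\left(-5\right) 6 \right)} = \left(-2 + \frac{2}{3 \cdot 6} - \frac{18}{-2}\right) \left(3 - 1\right) = \left(-2 + \frac{2}{3} \cdot \frac{1}{6} - 18 \left(- \frac{1}{2}\right)\right) 2 = \left(-2 + \frac{1}{9} + 9\right) 2 = \frac{64}{9} \cdot 2 = \frac{128}{9}$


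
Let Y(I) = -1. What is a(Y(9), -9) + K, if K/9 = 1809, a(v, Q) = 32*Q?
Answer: 15993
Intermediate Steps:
K = 16281 (K = 9*1809 = 16281)
a(Y(9), -9) + K = 32*(-9) + 16281 = -288 + 16281 = 15993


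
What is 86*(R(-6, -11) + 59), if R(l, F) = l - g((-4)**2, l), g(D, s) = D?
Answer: 3182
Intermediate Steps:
R(l, F) = -16 + l (R(l, F) = l - 1*(-4)**2 = l - 1*16 = l - 16 = -16 + l)
86*(R(-6, -11) + 59) = 86*((-16 - 6) + 59) = 86*(-22 + 59) = 86*37 = 3182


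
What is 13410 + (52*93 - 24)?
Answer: 18222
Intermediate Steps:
13410 + (52*93 - 24) = 13410 + (4836 - 24) = 13410 + 4812 = 18222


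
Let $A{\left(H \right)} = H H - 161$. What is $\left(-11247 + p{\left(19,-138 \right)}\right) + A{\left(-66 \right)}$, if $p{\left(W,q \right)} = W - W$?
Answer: $-7052$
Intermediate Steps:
$p{\left(W,q \right)} = 0$
$A{\left(H \right)} = -161 + H^{2}$ ($A{\left(H \right)} = H^{2} - 161 = -161 + H^{2}$)
$\left(-11247 + p{\left(19,-138 \right)}\right) + A{\left(-66 \right)} = \left(-11247 + 0\right) - \left(161 - \left(-66\right)^{2}\right) = -11247 + \left(-161 + 4356\right) = -11247 + 4195 = -7052$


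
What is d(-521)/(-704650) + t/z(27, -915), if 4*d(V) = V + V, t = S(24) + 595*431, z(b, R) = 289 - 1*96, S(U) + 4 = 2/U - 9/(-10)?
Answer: 542105681497/407992350 ≈ 1328.7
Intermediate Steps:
S(U) = -31/10 + 2/U (S(U) = -4 + (2/U - 9/(-10)) = -4 + (2/U - 9*(-1/10)) = -4 + (2/U + 9/10) = -4 + (9/10 + 2/U) = -31/10 + 2/U)
z(b, R) = 193 (z(b, R) = 289 - 96 = 193)
t = 15386519/60 (t = (-31/10 + 2/24) + 595*431 = (-31/10 + 2*(1/24)) + 256445 = (-31/10 + 1/12) + 256445 = -181/60 + 256445 = 15386519/60 ≈ 2.5644e+5)
d(V) = V/2 (d(V) = (V + V)/4 = (2*V)/4 = V/2)
d(-521)/(-704650) + t/z(27, -915) = ((1/2)*(-521))/(-704650) + (15386519/60)/193 = -521/2*(-1/704650) + (15386519/60)*(1/193) = 521/1409300 + 15386519/11580 = 542105681497/407992350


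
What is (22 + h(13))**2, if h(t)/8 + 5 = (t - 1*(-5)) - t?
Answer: 484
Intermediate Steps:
h(t) = 0 (h(t) = -40 + 8*((t - 1*(-5)) - t) = -40 + 8*((t + 5) - t) = -40 + 8*((5 + t) - t) = -40 + 8*5 = -40 + 40 = 0)
(22 + h(13))**2 = (22 + 0)**2 = 22**2 = 484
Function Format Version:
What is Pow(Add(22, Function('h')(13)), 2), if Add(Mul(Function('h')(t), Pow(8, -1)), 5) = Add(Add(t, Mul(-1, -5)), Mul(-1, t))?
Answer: 484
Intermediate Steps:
Function('h')(t) = 0 (Function('h')(t) = Add(-40, Mul(8, Add(Add(t, Mul(-1, -5)), Mul(-1, t)))) = Add(-40, Mul(8, Add(Add(t, 5), Mul(-1, t)))) = Add(-40, Mul(8, Add(Add(5, t), Mul(-1, t)))) = Add(-40, Mul(8, 5)) = Add(-40, 40) = 0)
Pow(Add(22, Function('h')(13)), 2) = Pow(Add(22, 0), 2) = Pow(22, 2) = 484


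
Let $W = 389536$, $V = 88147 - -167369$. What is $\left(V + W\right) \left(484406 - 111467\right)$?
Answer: $240565047828$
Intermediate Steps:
$V = 255516$ ($V = 88147 + 167369 = 255516$)
$\left(V + W\right) \left(484406 - 111467\right) = \left(255516 + 389536\right) \left(484406 - 111467\right) = 645052 \cdot 372939 = 240565047828$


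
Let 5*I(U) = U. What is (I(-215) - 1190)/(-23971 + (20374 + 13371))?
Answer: -137/1086 ≈ -0.12615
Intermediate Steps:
I(U) = U/5
(I(-215) - 1190)/(-23971 + (20374 + 13371)) = ((⅕)*(-215) - 1190)/(-23971 + (20374 + 13371)) = (-43 - 1190)/(-23971 + 33745) = -1233/9774 = -1233*1/9774 = -137/1086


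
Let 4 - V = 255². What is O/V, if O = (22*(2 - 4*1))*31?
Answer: 124/5911 ≈ 0.020978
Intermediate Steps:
V = -65021 (V = 4 - 1*255² = 4 - 1*65025 = 4 - 65025 = -65021)
O = -1364 (O = (22*(2 - 4))*31 = (22*(-2))*31 = -44*31 = -1364)
O/V = -1364/(-65021) = -1364*(-1/65021) = 124/5911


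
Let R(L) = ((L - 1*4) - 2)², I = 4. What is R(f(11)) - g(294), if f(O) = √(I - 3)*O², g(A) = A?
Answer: 12931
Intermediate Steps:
f(O) = O² (f(O) = √(4 - 3)*O² = √1*O² = 1*O² = O²)
R(L) = (-6 + L)² (R(L) = ((L - 4) - 2)² = ((-4 + L) - 2)² = (-6 + L)²)
R(f(11)) - g(294) = (-6 + 11²)² - 1*294 = (-6 + 121)² - 294 = 115² - 294 = 13225 - 294 = 12931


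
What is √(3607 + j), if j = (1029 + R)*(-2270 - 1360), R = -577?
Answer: I*√1637153 ≈ 1279.5*I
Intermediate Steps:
j = -1640760 (j = (1029 - 577)*(-2270 - 1360) = 452*(-3630) = -1640760)
√(3607 + j) = √(3607 - 1640760) = √(-1637153) = I*√1637153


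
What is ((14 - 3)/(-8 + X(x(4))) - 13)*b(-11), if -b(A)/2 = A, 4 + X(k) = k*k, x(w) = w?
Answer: -451/2 ≈ -225.50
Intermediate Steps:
X(k) = -4 + k**2 (X(k) = -4 + k*k = -4 + k**2)
b(A) = -2*A
((14 - 3)/(-8 + X(x(4))) - 13)*b(-11) = ((14 - 3)/(-8 + (-4 + 4**2)) - 13)*(-2*(-11)) = (11/(-8 + (-4 + 16)) - 13)*22 = (11/(-8 + 12) - 13)*22 = (11/4 - 13)*22 = -41/4*22 = -451/2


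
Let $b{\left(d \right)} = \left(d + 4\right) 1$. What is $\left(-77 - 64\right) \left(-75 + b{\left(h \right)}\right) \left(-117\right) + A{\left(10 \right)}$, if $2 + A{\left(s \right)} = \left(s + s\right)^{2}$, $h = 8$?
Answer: $-1038913$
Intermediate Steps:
$b{\left(d \right)} = 4 + d$ ($b{\left(d \right)} = \left(4 + d\right) 1 = 4 + d$)
$A{\left(s \right)} = -2 + 4 s^{2}$ ($A{\left(s \right)} = -2 + \left(s + s\right)^{2} = -2 + \left(2 s\right)^{2} = -2 + 4 s^{2}$)
$\left(-77 - 64\right) \left(-75 + b{\left(h \right)}\right) \left(-117\right) + A{\left(10 \right)} = \left(-77 - 64\right) \left(-75 + \left(4 + 8\right)\right) \left(-117\right) - \left(2 - 4 \cdot 10^{2}\right) = - 141 \left(-75 + 12\right) \left(-117\right) + \left(-2 + 4 \cdot 100\right) = \left(-141\right) \left(-63\right) \left(-117\right) + \left(-2 + 400\right) = 8883 \left(-117\right) + 398 = -1039311 + 398 = -1038913$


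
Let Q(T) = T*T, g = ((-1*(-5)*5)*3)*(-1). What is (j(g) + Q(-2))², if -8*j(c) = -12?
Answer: 121/4 ≈ 30.250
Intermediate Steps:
g = -75 (g = ((5*5)*3)*(-1) = (25*3)*(-1) = 75*(-1) = -75)
j(c) = 3/2 (j(c) = -⅛*(-12) = 3/2)
Q(T) = T²
(j(g) + Q(-2))² = (3/2 + (-2)²)² = (3/2 + 4)² = (11/2)² = 121/4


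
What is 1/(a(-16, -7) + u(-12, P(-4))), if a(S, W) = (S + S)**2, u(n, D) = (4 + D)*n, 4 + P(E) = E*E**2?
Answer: 1/1792 ≈ 0.00055804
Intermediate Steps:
P(E) = -4 + E**3 (P(E) = -4 + E*E**2 = -4 + E**3)
u(n, D) = n*(4 + D)
a(S, W) = 4*S**2 (a(S, W) = (2*S)**2 = 4*S**2)
1/(a(-16, -7) + u(-12, P(-4))) = 1/(4*(-16)**2 - 12*(4 + (-4 + (-4)**3))) = 1/(4*256 - 12*(4 + (-4 - 64))) = 1/(1024 - 12*(4 - 68)) = 1/(1024 - 12*(-64)) = 1/(1024 + 768) = 1/1792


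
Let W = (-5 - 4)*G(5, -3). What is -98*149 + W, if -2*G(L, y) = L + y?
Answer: -14593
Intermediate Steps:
G(L, y) = -L/2 - y/2 (G(L, y) = -(L + y)/2 = -L/2 - y/2)
W = 9 (W = (-5 - 4)*(-½*5 - ½*(-3)) = -9*(-5/2 + 3/2) = -9*(-1) = 9)
-98*149 + W = -98*149 + 9 = -14602 + 9 = -14593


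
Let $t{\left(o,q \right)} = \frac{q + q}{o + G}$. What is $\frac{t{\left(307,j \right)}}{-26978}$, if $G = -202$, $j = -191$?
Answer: $\frac{191}{1416345} \approx 0.00013485$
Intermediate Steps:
$t{\left(o,q \right)} = \frac{2 q}{-202 + o}$ ($t{\left(o,q \right)} = \frac{q + q}{o - 202} = \frac{2 q}{-202 + o}$)
$\frac{t{\left(307,j \right)}}{-26978} = \frac{2 \left(-191\right) \frac{1}{-202 + 307}}{-26978} = 2 \left(-191\right) \frac{1}{105} \left(- \frac{1}{26978}\right) = \left(- \frac{382}{105}\right) \left(- \frac{1}{26978}\right) = \frac{191}{1416345}$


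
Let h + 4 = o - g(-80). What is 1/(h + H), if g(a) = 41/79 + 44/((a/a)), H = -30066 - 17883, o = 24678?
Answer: -79/1842242 ≈ -4.2883e-5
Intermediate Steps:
H = -47949
g(a) = 3517/79 (g(a) = 41*(1/79) + 44/1 = 41/79 + 44*1 = 41/79 + 44 = 3517/79)
h = 1945729/79 (h = -4 + (24678 - 1*3517/79) = -4 + (24678 - 3517/79) = -4 + 1946045/79 = 1945729/79 ≈ 24629.)
1/(h + H) = 1/(1945729/79 - 47949) = 1/(-1842242/79) = -79/1842242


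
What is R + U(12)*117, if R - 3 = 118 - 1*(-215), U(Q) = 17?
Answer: 2325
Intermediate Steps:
R = 336 (R = 3 + (118 - 1*(-215)) = 3 + (118 + 215) = 3 + 333 = 336)
R + U(12)*117 = 336 + 17*117 = 336 + 1989 = 2325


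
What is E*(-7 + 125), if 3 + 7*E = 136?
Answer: 2242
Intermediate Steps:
E = 19 (E = -3/7 + (⅐)*136 = -3/7 + 136/7 = 19)
E*(-7 + 125) = 19*(-7 + 125) = 19*118 = 2242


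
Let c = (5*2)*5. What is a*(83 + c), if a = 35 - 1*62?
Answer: -3591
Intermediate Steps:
c = 50 (c = 10*5 = 50)
a = -27 (a = 35 - 62 = -27)
a*(83 + c) = -27*(83 + 50) = -27*133 = -3591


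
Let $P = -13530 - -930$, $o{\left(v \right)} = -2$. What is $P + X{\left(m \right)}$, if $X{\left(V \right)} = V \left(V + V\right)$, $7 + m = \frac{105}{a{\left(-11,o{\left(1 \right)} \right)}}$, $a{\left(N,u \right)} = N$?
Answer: $- \frac{1458352}{121} \approx -12053.0$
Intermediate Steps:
$P = -12600$ ($P = -13530 + 930 = -12600$)
$m = - \frac{182}{11}$ ($m = -7 + \frac{105}{-11} = -7 + 105 \left(- \frac{1}{11}\right) = -7 - \frac{105}{11} = - \frac{182}{11} \approx -16.545$)
$X{\left(V \right)} = 2 V^{2}$ ($X{\left(V \right)} = V 2 V = 2 V^{2}$)
$P + X{\left(m \right)} = -12600 + 2 \left(- \frac{182}{11}\right)^{2} = -12600 + 2 \cdot \frac{33124}{121} = -12600 + \frac{66248}{121} = - \frac{1458352}{121}$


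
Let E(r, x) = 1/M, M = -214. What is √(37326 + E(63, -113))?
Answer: √1709381282/214 ≈ 193.20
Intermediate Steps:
E(r, x) = -1/214 (E(r, x) = 1/(-214) = -1/214)
√(37326 + E(63, -113)) = √(37326 - 1/214) = √(7987763/214) = √1709381282/214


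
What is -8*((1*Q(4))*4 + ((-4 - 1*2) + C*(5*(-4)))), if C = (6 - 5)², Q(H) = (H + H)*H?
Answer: -816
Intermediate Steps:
Q(H) = 2*H² (Q(H) = (2*H)*H = 2*H²)
C = 1 (C = 1² = 1)
-8*((1*Q(4))*4 + ((-4 - 1*2) + C*(5*(-4)))) = -8*((1*(2*4²))*4 + ((-4 - 1*2) + 1*(5*(-4)))) = -8*((1*(2*16))*4 + ((-4 - 2) + 1*(-20))) = -8*((1*32)*4 + (-6 - 20)) = -8*(32*4 - 26) = -8*(128 - 26) = -8*102 = -816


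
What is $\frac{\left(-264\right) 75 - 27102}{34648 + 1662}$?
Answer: $- \frac{23451}{18155} \approx -1.2917$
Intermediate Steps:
$\frac{\left(-264\right) 75 - 27102}{34648 + 1662} = \frac{-19800 - 27102}{36310} = \left(-46902\right) \frac{1}{36310} = - \frac{23451}{18155}$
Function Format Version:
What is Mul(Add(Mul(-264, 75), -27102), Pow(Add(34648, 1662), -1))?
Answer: Rational(-23451, 18155) ≈ -1.2917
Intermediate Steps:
Mul(Add(Mul(-264, 75), -27102), Pow(Add(34648, 1662), -1)) = Mul(Add(-19800, -27102), Pow(36310, -1)) = Mul(-46902, Rational(1, 36310)) = Rational(-23451, 18155)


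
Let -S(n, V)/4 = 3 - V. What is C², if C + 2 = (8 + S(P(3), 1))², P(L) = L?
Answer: 4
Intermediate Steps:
S(n, V) = -12 + 4*V (S(n, V) = -4*(3 - V) = -12 + 4*V)
C = -2 (C = -2 + (8 + (-12 + 4*1))² = -2 + (8 + (-12 + 4))² = -2 + (8 - 8)² = -2 + 0² = -2 + 0 = -2)
C² = (-2)² = 4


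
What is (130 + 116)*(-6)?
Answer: -1476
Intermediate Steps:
(130 + 116)*(-6) = 246*(-6) = -1476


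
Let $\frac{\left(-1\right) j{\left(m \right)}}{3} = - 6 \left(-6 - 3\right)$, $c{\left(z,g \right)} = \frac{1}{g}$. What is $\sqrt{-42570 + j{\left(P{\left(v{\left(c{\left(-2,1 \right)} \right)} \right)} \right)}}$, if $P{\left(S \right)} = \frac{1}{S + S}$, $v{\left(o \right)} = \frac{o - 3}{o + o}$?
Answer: $6 i \sqrt{1187} \approx 206.72 i$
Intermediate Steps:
$v{\left(o \right)} = \frac{-3 + o}{2 o}$
$P{\left(S \right)} = \frac{1}{2 S}$
$j{\left(m \right)} = -162$ ($j{\left(m \right)} = - 3 \left(- 6 \left(-6 - 3\right)\right) = - 3 \left(\left(-6\right) \left(-9\right)\right) = \left(-3\right) 54 = -162$)
$\sqrt{-42570 + j{\left(P{\left(v{\left(c{\left(-2,1 \right)} \right)} \right)} \right)}} = \sqrt{-42570 - 162} = \sqrt{-42732} = 6 i \sqrt{1187}$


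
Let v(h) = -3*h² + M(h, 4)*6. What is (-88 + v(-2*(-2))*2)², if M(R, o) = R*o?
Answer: 64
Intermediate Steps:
v(h) = -3*h² + 24*h (v(h) = -3*h² + (h*4)*6 = -3*h² + (4*h)*6 = -3*h² + 24*h)
(-88 + v(-2*(-2))*2)² = (-88 + (3*(-2*(-2))*(8 - (-2)*(-2)))*2)² = (-88 + (3*4*(8 - 1*4))*2)² = (-88 + (3*4*(8 - 4))*2)² = (-88 + (3*4*4)*2)² = (-88 + 48*2)² = (-88 + 96)² = 8² = 64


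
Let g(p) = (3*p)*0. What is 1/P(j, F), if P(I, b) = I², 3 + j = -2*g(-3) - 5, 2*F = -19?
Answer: 1/64 ≈ 0.015625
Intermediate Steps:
g(p) = 0
F = -19/2 (F = (½)*(-19) = -19/2 ≈ -9.5000)
j = -8 (j = -3 + (-2*0 - 5) = -3 + (0 - 5) = -3 - 5 = -8)
1/P(j, F) = 1/((-8)²) = 1/64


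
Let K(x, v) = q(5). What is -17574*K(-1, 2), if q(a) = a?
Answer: -87870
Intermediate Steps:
K(x, v) = 5
-17574*K(-1, 2) = -17574*5 = -87870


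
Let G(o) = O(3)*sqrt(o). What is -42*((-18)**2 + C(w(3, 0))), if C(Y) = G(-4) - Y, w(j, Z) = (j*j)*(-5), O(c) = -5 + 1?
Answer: -15498 + 336*I ≈ -15498.0 + 336.0*I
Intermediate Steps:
O(c) = -4
G(o) = -4*sqrt(o)
w(j, Z) = -5*j**2 (w(j, Z) = j**2*(-5) = -5*j**2)
C(Y) = -Y - 8*I (C(Y) = -8*I - Y = -Y - 8*I)
-42*((-18)**2 + C(w(3, 0))) = -42*((-18)**2 + (-(-5)*3**2 - 8*I)) = -42*(324 + (-(-5)*9 - 8*I)) = -42*(324 + (-1*(-45) - 8*I)) = -42*(324 + (45 - 8*I)) = -42*(369 - 8*I) = -15498 + 336*I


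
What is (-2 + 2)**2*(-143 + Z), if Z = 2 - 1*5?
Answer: 0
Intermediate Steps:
Z = -3 (Z = 2 - 5 = -3)
(-2 + 2)**2*(-143 + Z) = (-2 + 2)**2*(-143 - 3) = 0**2*(-146) = 0*(-146) = 0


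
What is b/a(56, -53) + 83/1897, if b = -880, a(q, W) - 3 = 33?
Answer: -416593/17073 ≈ -24.401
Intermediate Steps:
a(q, W) = 36 (a(q, W) = 3 + 33 = 36)
b/a(56, -53) + 83/1897 = -880/36 + 83/1897 = -880*1/36 + 83*(1/1897) = -220/9 + 83/1897 = -416593/17073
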